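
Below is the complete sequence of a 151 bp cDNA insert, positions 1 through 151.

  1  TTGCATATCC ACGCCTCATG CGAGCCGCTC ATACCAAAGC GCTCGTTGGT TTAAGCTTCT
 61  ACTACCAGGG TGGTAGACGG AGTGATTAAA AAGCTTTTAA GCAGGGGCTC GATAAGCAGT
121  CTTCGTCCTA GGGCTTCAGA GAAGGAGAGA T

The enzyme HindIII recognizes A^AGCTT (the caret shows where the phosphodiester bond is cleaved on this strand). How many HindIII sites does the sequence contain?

AAGCTT occurs starting at positions 53, 91.
HindIII cuts at 2 sites.

2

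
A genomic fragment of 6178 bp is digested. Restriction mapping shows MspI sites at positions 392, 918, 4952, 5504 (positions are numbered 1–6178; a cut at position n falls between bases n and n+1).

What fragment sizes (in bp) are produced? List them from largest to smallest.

Linear molecule, 4 cuts → 5 fragments:
  392 − 0 = 392 bp
  918 − 392 = 526 bp
  4952 − 918 = 4034 bp
  5504 − 4952 = 552 bp
  6178 − 5504 = 674 bp
Sorted largest to smallest: 4034, 674, 552, 526, 392 bp.

4034, 674, 552, 526, 392 bp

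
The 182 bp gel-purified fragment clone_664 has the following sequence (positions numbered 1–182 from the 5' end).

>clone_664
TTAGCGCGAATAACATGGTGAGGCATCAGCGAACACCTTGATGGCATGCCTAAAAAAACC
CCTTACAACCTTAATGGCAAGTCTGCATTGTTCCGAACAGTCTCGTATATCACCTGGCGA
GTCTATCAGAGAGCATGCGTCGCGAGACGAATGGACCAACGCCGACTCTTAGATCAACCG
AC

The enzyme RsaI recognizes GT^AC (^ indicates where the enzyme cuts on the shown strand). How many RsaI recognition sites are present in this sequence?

No occurrence of GTAC is present in the sequence.
RsaI does not cut: 0 sites.

0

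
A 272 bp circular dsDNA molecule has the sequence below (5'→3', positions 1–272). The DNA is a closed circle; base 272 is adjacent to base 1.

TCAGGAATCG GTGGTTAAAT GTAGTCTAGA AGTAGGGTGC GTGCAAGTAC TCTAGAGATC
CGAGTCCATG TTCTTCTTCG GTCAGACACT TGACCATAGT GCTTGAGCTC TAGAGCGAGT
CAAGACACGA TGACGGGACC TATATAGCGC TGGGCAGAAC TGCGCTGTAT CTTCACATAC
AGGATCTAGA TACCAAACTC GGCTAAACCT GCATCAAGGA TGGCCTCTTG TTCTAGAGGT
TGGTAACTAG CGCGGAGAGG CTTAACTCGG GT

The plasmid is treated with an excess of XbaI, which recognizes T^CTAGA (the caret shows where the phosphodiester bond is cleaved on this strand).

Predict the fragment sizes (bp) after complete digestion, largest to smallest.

XbaI sites (TCTAGA) start at positions 25, 51, 109, 185, 232.
XbaI cuts after the first base of each site, so after positions 25, 51, 109, 185, 232.
Circular molecule, 5 cuts → 5 fragments:
  26–51 → 26 bp
  52–109 → 58 bp
  110–185 → 76 bp
  186–232 → 47 bp
  233–272 then 1–25 → 40 + 25 = 65 bp
Sorted largest to smallest: 76, 65, 58, 47, 26 bp.

76, 65, 58, 47, 26 bp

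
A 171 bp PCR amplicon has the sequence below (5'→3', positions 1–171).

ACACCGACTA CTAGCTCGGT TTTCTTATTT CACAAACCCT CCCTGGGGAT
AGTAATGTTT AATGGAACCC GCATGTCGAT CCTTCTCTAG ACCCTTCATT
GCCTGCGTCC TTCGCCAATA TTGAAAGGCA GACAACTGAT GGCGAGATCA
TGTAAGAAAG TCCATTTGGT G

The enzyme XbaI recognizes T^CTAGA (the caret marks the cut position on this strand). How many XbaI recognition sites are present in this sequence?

1

TCTAGA occurs starting at position 86.
XbaI cuts at 1 site.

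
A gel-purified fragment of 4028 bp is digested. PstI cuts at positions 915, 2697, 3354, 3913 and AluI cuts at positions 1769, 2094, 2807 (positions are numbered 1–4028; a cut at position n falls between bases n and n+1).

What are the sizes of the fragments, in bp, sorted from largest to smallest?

915, 854, 603, 559, 547, 325, 115, 110 bp

Combined cut positions (sorted): 915, 1769, 2094, 2697, 2807, 3354, 3913.
Linear molecule, 7 cuts → 8 fragments:
  915 − 0 = 915 bp
  1769 − 915 = 854 bp
  2094 − 1769 = 325 bp
  2697 − 2094 = 603 bp
  2807 − 2697 = 110 bp
  3354 − 2807 = 547 bp
  3913 − 3354 = 559 bp
  4028 − 3913 = 115 bp
Sorted largest to smallest: 915, 854, 603, 559, 547, 325, 115, 110 bp.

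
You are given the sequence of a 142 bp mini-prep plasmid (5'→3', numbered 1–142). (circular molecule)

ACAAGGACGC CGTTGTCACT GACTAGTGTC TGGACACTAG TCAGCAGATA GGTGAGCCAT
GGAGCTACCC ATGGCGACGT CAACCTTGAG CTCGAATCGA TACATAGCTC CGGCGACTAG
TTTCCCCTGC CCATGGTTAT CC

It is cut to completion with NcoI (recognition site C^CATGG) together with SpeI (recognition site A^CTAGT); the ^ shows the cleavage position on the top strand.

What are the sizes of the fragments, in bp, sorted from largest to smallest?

47, 33, 21, 15, 14, 12 bp

NcoI sites (CCATGG) start at positions 57, 69, 131.
NcoI cuts after the first base of each site, so after positions 57, 69, 131.
SpeI sites (ACTAGT) start at positions 22, 36, 116.
SpeI cuts after the first base of each site, so after positions 22, 36, 116.
Combined cut positions: 22, 36, 57, 69, 116, 131.
Circular molecule, 6 cuts → 6 fragments:
  23–36 → 14 bp
  37–57 → 21 bp
  58–69 → 12 bp
  70–116 → 47 bp
  117–131 → 15 bp
  132–142 then 1–22 → 11 + 22 = 33 bp
Sorted largest to smallest: 47, 33, 21, 15, 14, 12 bp.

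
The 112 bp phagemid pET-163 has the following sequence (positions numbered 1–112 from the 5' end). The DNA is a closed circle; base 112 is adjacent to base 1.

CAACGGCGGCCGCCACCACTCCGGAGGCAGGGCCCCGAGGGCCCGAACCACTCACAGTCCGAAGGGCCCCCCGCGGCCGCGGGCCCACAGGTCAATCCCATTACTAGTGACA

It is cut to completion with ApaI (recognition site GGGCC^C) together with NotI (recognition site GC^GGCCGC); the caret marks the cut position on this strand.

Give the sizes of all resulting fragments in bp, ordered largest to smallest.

ApaI sites (GGGCCC) start at positions 30, 39, 64, 81.
ApaI cuts after base 5 of each site (before the last base), so after positions 34, 43, 68, 85.
NotI sites (GCGGCCGC) start at positions 6, 73.
NotI cuts after base 2 of each site, so after positions 7, 74.
Combined cut positions: 7, 34, 43, 68, 74, 85.
Circular molecule, 6 cuts → 6 fragments:
  8–34 → 27 bp
  35–43 → 9 bp
  44–68 → 25 bp
  69–74 → 6 bp
  75–85 → 11 bp
  86–112 then 1–7 → 27 + 7 = 34 bp
Sorted largest to smallest: 34, 27, 25, 11, 9, 6 bp.

34, 27, 25, 11, 9, 6 bp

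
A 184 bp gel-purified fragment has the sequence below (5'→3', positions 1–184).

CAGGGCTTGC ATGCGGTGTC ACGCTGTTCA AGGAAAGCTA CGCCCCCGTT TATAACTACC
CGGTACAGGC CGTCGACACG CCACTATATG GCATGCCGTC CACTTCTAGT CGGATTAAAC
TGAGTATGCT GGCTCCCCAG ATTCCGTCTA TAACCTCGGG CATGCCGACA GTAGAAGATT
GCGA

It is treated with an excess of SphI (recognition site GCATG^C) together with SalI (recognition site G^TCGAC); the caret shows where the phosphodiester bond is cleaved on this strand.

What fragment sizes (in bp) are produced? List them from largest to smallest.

SphI sites (GCATGC) start at positions 9, 91, 160.
SphI cuts after base 5 of each site (before the last base), so after positions 13, 95, 164.
The SalI site (GTCGAC) starts at position 72.
SalI cuts after the first base of each site, so after position 72.
Combined cut positions: 13, 72, 95, 164.
Linear molecule, 4 cuts → 5 fragments:
  1–13 → 13 bp
  14–72 → 59 bp
  73–95 → 23 bp
  96–164 → 69 bp
  165–184 → 20 bp
Sorted largest to smallest: 69, 59, 23, 20, 13 bp.

69, 59, 23, 20, 13 bp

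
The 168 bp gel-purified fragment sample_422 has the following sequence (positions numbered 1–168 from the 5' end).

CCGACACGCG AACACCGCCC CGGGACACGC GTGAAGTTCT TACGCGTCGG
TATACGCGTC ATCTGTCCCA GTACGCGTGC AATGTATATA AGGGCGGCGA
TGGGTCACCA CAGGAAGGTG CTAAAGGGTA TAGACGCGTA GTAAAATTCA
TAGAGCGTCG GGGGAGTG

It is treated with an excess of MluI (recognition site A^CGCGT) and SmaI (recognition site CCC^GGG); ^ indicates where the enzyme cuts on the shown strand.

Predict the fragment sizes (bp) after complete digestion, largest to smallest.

61, 34, 21, 19, 15, 12, 6 bp

MluI sites (ACGCGT) start at positions 27, 42, 54, 73, 134.
MluI cuts after the first base of each site, so after positions 27, 42, 54, 73, 134.
The SmaI site (CCCGGG) starts at position 19.
SmaI cuts after base 3 of each site, so after position 21.
Combined cut positions: 21, 27, 42, 54, 73, 134.
Linear molecule, 6 cuts → 7 fragments:
  1–21 → 21 bp
  22–27 → 6 bp
  28–42 → 15 bp
  43–54 → 12 bp
  55–73 → 19 bp
  74–134 → 61 bp
  135–168 → 34 bp
Sorted largest to smallest: 61, 34, 21, 19, 15, 12, 6 bp.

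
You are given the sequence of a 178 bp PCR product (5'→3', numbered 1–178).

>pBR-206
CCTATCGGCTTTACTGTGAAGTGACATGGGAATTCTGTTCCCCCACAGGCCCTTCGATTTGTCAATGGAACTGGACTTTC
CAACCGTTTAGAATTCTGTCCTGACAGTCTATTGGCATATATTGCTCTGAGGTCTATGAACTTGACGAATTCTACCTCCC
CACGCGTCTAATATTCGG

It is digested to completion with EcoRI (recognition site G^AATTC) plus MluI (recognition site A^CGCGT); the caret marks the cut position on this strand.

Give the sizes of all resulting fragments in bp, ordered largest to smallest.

EcoRI sites (GAATTC) start at positions 30, 91, 147.
EcoRI cuts after the first base of each site, so after positions 30, 91, 147.
The MluI site (ACGCGT) starts at position 162.
MluI cuts after the first base of each site, so after position 162.
Combined cut positions: 30, 91, 147, 162.
Linear molecule, 4 cuts → 5 fragments:
  1–30 → 30 bp
  31–91 → 61 bp
  92–147 → 56 bp
  148–162 → 15 bp
  163–178 → 16 bp
Sorted largest to smallest: 61, 56, 30, 16, 15 bp.

61, 56, 30, 16, 15 bp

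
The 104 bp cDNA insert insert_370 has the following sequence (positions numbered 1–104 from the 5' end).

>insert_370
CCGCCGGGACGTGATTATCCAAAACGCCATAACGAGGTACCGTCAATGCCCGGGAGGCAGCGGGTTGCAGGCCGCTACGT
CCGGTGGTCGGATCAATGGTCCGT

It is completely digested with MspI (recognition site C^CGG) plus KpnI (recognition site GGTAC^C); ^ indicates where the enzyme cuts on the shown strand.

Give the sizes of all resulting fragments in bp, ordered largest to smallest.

MspI sites (CCGG) start at positions 4, 50, 81.
MspI cuts after the first base of each site, so after positions 4, 50, 81.
The KpnI site (GGTACC) starts at position 36.
KpnI cuts after base 5 of each site (before the last base), so after position 40.
Combined cut positions: 4, 40, 50, 81.
Linear molecule, 4 cuts → 5 fragments:
  1–4 → 4 bp
  5–40 → 36 bp
  41–50 → 10 bp
  51–81 → 31 bp
  82–104 → 23 bp
Sorted largest to smallest: 36, 31, 23, 10, 4 bp.

36, 31, 23, 10, 4 bp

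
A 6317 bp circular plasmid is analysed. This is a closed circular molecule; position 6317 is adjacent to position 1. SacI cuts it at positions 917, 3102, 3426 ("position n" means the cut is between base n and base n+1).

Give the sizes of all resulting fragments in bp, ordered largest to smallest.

3808, 2185, 324 bp

Circular molecule, 3 cuts → 3 fragments:
  3102 − 917 = 2185 bp
  3426 − 3102 = 324 bp
  wrap: 6317 − 3426 + 917 = 3808 bp
Sorted largest to smallest: 3808, 2185, 324 bp.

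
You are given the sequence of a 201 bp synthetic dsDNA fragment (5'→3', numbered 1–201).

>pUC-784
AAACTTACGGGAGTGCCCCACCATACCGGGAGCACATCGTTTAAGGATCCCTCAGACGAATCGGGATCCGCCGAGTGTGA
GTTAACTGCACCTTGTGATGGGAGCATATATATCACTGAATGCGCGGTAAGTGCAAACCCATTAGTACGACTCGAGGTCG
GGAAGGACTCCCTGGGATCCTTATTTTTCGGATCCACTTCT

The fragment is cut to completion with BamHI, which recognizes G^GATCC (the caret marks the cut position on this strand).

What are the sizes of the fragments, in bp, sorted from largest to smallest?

BamHI sites (GGATCC) start at positions 45, 64, 175, 190.
BamHI cuts after the first base of each site, so after positions 45, 64, 175, 190.
Linear molecule, 4 cuts → 5 fragments:
  1–45 → 45 bp
  46–64 → 19 bp
  65–175 → 111 bp
  176–190 → 15 bp
  191–201 → 11 bp
Sorted largest to smallest: 111, 45, 19, 15, 11 bp.

111, 45, 19, 15, 11 bp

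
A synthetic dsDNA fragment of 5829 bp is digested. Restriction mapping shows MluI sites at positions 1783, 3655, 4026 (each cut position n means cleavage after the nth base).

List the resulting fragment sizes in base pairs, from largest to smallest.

1872, 1803, 1783, 371 bp

Linear molecule, 3 cuts → 4 fragments:
  1783 − 0 = 1783 bp
  3655 − 1783 = 1872 bp
  4026 − 3655 = 371 bp
  5829 − 4026 = 1803 bp
Sorted largest to smallest: 1872, 1803, 1783, 371 bp.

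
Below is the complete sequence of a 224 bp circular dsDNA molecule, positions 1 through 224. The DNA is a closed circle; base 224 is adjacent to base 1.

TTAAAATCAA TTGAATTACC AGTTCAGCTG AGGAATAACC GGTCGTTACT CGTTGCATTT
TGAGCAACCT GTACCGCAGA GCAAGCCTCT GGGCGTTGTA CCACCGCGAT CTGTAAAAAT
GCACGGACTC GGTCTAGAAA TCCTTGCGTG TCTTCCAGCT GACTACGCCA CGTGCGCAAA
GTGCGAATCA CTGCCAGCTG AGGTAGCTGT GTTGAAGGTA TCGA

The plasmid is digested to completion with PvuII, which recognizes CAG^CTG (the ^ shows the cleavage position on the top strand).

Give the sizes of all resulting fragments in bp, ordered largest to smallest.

PvuII sites (CAGCTG) start at positions 25, 156, 195.
PvuII cuts after base 3 of each site, so after positions 27, 158, 197.
Circular molecule, 3 cuts → 3 fragments:
  28–158 → 131 bp
  159–197 → 39 bp
  198–224 then 1–27 → 27 + 27 = 54 bp
Sorted largest to smallest: 131, 54, 39 bp.

131, 54, 39 bp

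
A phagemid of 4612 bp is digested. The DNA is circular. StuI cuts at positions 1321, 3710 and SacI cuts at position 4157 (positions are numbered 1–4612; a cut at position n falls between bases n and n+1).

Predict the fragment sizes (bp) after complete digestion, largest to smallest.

2389, 1776, 447 bp

Combined cut positions (sorted): 1321, 3710, 4157.
Circular molecule, 3 cuts → 3 fragments:
  3710 − 1321 = 2389 bp
  4157 − 3710 = 447 bp
  wrap: 4612 − 4157 + 1321 = 1776 bp
Sorted largest to smallest: 2389, 1776, 447 bp.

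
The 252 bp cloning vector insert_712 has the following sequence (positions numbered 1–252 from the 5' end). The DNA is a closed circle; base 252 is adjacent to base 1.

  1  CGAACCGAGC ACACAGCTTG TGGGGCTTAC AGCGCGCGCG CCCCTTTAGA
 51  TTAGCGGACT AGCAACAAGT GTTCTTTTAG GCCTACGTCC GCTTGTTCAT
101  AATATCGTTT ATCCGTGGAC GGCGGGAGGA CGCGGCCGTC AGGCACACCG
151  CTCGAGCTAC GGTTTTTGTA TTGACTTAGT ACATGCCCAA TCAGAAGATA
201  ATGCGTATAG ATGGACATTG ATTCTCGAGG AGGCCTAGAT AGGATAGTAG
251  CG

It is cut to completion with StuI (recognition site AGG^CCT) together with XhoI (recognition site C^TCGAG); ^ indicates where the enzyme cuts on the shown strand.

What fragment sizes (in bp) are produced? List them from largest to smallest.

100, 73, 70, 9 bp

StuI sites (AGGCCT) start at positions 79, 231.
StuI cuts after base 3 of each site, so after positions 81, 233.
XhoI sites (CTCGAG) start at positions 151, 224.
XhoI cuts after the first base of each site, so after positions 151, 224.
Combined cut positions: 81, 151, 224, 233.
Circular molecule, 4 cuts → 4 fragments:
  82–151 → 70 bp
  152–224 → 73 bp
  225–233 → 9 bp
  234–252 then 1–81 → 19 + 81 = 100 bp
Sorted largest to smallest: 100, 73, 70, 9 bp.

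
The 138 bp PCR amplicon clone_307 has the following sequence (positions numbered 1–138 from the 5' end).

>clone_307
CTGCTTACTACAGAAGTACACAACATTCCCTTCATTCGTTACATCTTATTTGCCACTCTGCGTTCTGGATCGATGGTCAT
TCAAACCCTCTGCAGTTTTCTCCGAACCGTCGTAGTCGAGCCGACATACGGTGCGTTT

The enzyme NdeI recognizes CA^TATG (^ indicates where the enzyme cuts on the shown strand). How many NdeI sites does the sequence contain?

0

No occurrence of CATATG is present in the sequence.
NdeI does not cut: 0 sites.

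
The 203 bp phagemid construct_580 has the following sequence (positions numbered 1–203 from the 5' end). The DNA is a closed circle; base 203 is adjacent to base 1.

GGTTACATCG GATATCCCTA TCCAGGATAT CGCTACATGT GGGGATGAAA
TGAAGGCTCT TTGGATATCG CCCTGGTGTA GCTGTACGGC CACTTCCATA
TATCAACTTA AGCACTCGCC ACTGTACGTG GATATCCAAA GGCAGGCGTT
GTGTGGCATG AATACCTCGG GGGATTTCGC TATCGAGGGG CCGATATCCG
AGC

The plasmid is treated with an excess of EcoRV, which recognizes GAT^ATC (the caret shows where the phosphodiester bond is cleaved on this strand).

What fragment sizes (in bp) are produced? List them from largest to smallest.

67, 62, 38, 21, 15 bp

EcoRV sites (GATATC) start at positions 11, 26, 64, 131, 193.
EcoRV cuts after base 3 of each site, so after positions 13, 28, 66, 133, 195.
Circular molecule, 5 cuts → 5 fragments:
  14–28 → 15 bp
  29–66 → 38 bp
  67–133 → 67 bp
  134–195 → 62 bp
  196–203 then 1–13 → 8 + 13 = 21 bp
Sorted largest to smallest: 67, 62, 38, 21, 15 bp.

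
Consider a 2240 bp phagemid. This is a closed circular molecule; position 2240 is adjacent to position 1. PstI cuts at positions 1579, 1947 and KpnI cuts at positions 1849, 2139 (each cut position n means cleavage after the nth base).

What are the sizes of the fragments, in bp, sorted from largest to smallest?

1680, 270, 192, 98 bp

Combined cut positions (sorted): 1579, 1849, 1947, 2139.
Circular molecule, 4 cuts → 4 fragments:
  1849 − 1579 = 270 bp
  1947 − 1849 = 98 bp
  2139 − 1947 = 192 bp
  wrap: 2240 − 2139 + 1579 = 1680 bp
Sorted largest to smallest: 1680, 270, 192, 98 bp.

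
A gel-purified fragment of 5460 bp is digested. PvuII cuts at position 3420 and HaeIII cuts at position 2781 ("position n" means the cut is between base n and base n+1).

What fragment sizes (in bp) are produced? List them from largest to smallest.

2781, 2040, 639 bp

Combined cut positions (sorted): 2781, 3420.
Linear molecule, 2 cuts → 3 fragments:
  2781 − 0 = 2781 bp
  3420 − 2781 = 639 bp
  5460 − 3420 = 2040 bp
Sorted largest to smallest: 2781, 2040, 639 bp.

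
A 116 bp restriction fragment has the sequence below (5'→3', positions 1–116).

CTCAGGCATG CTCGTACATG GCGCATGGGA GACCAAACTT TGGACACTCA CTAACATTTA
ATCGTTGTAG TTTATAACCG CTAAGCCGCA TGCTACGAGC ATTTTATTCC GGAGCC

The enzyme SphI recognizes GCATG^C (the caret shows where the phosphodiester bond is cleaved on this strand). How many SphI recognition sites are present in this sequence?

GCATGC occurs starting at positions 6, 88.
SphI cuts at 2 sites.

2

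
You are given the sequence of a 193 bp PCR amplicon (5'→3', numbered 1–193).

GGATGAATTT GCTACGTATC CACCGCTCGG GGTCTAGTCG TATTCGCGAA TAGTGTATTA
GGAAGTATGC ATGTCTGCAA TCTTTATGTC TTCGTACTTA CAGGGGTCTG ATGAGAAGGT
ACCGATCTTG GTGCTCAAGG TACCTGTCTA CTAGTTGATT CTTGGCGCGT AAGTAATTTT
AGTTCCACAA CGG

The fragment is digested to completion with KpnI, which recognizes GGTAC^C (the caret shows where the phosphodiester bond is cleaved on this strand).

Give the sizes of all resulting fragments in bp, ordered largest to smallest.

KpnI sites (GGTACC) start at positions 118, 139.
KpnI cuts after base 5 of each site (before the last base), so after positions 122, 143.
Linear molecule, 2 cuts → 3 fragments:
  1–122 → 122 bp
  123–143 → 21 bp
  144–193 → 50 bp
Sorted largest to smallest: 122, 50, 21 bp.

122, 50, 21 bp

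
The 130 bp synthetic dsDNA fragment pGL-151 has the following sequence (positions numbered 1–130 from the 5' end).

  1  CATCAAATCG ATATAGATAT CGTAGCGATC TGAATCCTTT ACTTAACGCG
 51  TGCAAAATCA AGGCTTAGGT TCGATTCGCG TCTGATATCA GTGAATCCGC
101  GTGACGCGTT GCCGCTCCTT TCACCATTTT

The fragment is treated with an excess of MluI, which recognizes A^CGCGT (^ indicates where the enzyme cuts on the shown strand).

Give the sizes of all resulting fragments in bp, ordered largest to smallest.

58, 46, 26 bp

MluI sites (ACGCGT) start at positions 46, 104.
MluI cuts after the first base of each site, so after positions 46, 104.
Linear molecule, 2 cuts → 3 fragments:
  1–46 → 46 bp
  47–104 → 58 bp
  105–130 → 26 bp
Sorted largest to smallest: 58, 46, 26 bp.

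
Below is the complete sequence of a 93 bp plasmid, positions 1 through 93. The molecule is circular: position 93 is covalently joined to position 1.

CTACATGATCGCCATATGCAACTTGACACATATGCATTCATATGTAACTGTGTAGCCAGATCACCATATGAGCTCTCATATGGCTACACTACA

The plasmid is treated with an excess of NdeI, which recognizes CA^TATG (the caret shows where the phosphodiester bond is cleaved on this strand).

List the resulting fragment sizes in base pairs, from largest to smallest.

NdeI sites (CATATG) start at positions 13, 29, 39, 65, 77.
NdeI cuts after base 2 of each site, so after positions 14, 30, 40, 66, 78.
Circular molecule, 5 cuts → 5 fragments:
  15–30 → 16 bp
  31–40 → 10 bp
  41–66 → 26 bp
  67–78 → 12 bp
  79–93 then 1–14 → 15 + 14 = 29 bp
Sorted largest to smallest: 29, 26, 16, 12, 10 bp.

29, 26, 16, 12, 10 bp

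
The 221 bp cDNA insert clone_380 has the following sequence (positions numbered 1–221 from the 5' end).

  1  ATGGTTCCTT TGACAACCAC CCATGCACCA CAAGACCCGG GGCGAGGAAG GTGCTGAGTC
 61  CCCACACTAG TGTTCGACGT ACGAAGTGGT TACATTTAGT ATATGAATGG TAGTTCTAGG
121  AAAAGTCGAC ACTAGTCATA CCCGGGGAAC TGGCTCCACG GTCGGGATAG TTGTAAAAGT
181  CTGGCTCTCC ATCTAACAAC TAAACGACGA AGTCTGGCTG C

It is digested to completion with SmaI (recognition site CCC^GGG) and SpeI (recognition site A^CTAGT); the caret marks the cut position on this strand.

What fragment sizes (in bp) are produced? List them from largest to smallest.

78, 65, 38, 28, 12 bp

SmaI sites (CCCGGG) start at positions 36, 141.
SmaI cuts after base 3 of each site, so after positions 38, 143.
SpeI sites (ACTAGT) start at positions 66, 131.
SpeI cuts after the first base of each site, so after positions 66, 131.
Combined cut positions: 38, 66, 131, 143.
Linear molecule, 4 cuts → 5 fragments:
  1–38 → 38 bp
  39–66 → 28 bp
  67–131 → 65 bp
  132–143 → 12 bp
  144–221 → 78 bp
Sorted largest to smallest: 78, 65, 38, 28, 12 bp.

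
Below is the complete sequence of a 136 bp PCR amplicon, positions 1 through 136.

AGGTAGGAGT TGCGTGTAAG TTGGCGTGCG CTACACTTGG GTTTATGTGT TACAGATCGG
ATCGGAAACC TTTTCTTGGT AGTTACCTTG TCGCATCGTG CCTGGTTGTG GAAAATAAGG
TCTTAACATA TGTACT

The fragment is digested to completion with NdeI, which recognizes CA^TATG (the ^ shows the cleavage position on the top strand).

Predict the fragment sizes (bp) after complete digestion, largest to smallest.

The NdeI site (CATATG) starts at position 127.
NdeI cuts after base 2 of each site, so after position 128.
Linear molecule, 1 cut → 2 fragments:
  1–128 → 128 bp
  129–136 → 8 bp
Sorted largest to smallest: 128, 8 bp.

128, 8 bp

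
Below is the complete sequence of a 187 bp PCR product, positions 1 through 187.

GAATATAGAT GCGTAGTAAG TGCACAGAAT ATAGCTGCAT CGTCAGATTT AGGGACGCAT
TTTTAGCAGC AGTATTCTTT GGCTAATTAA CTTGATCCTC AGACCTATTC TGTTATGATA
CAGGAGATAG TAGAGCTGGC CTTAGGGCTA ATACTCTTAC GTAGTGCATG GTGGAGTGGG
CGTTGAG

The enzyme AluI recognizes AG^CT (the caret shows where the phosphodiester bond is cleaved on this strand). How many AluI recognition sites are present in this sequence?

2

AGCT occurs starting at positions 33, 134.
AluI cuts at 2 sites.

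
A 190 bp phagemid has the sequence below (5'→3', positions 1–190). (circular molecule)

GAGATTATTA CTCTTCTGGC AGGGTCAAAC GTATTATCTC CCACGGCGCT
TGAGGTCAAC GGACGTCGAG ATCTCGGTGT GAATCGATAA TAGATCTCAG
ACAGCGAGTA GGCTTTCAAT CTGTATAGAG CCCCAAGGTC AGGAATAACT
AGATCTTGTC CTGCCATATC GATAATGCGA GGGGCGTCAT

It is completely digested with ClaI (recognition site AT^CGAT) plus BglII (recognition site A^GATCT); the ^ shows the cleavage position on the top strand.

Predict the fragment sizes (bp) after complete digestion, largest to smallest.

ClaI sites (ATCGAT) start at positions 83, 168.
ClaI cuts after base 2 of each site, so after positions 84, 169.
BglII sites (AGATCT) start at positions 69, 92, 151.
BglII cuts after the first base of each site, so after positions 69, 92, 151.
Combined cut positions: 69, 84, 92, 151, 169.
Circular molecule, 5 cuts → 5 fragments:
  70–84 → 15 bp
  85–92 → 8 bp
  93–151 → 59 bp
  152–169 → 18 bp
  170–190 then 1–69 → 21 + 69 = 90 bp
Sorted largest to smallest: 90, 59, 18, 15, 8 bp.

90, 59, 18, 15, 8 bp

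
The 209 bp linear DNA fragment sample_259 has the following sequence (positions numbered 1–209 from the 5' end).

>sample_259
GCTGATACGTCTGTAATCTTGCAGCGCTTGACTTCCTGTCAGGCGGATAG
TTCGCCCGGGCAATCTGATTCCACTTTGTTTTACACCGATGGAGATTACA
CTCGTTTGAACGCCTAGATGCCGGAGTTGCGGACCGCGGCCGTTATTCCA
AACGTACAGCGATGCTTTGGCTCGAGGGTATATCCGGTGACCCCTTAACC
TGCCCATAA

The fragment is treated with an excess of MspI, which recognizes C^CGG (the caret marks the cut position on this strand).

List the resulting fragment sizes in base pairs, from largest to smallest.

65, 63, 56, 25 bp

MspI sites (CCGG) start at positions 56, 121, 184.
MspI cuts after the first base of each site, so after positions 56, 121, 184.
Linear molecule, 3 cuts → 4 fragments:
  1–56 → 56 bp
  57–121 → 65 bp
  122–184 → 63 bp
  185–209 → 25 bp
Sorted largest to smallest: 65, 63, 56, 25 bp.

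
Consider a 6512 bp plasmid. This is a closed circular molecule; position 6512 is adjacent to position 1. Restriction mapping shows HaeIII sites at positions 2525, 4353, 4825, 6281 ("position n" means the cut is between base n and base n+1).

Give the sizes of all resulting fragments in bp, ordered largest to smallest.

Circular molecule, 4 cuts → 4 fragments:
  4353 − 2525 = 1828 bp
  4825 − 4353 = 472 bp
  6281 − 4825 = 1456 bp
  wrap: 6512 − 6281 + 2525 = 2756 bp
Sorted largest to smallest: 2756, 1828, 1456, 472 bp.

2756, 1828, 1456, 472 bp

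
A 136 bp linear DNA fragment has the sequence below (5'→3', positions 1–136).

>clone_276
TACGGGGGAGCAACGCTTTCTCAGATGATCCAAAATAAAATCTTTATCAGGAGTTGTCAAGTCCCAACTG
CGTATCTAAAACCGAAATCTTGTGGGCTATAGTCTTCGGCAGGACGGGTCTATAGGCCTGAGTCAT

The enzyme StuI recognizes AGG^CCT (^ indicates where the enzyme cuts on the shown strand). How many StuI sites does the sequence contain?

1

AGGCCT occurs starting at position 124.
StuI cuts at 1 site.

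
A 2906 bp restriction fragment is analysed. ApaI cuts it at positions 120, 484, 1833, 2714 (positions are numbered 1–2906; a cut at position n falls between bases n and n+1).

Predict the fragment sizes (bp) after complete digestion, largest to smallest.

1349, 881, 364, 192, 120 bp

Linear molecule, 4 cuts → 5 fragments:
  120 − 0 = 120 bp
  484 − 120 = 364 bp
  1833 − 484 = 1349 bp
  2714 − 1833 = 881 bp
  2906 − 2714 = 192 bp
Sorted largest to smallest: 1349, 881, 364, 192, 120 bp.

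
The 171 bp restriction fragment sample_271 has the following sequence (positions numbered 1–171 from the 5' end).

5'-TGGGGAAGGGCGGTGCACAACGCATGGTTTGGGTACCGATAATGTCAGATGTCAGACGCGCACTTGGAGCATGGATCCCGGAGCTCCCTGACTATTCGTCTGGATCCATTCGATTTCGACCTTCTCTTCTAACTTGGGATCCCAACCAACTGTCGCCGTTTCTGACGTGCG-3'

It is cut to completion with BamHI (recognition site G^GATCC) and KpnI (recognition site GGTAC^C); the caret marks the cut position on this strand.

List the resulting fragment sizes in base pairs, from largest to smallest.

BamHI sites (GGATCC) start at positions 73, 102, 137.
BamHI cuts after the first base of each site, so after positions 73, 102, 137.
The KpnI site (GGTACC) starts at position 32.
KpnI cuts after base 5 of each site (before the last base), so after position 36.
Combined cut positions: 36, 73, 102, 137.
Linear molecule, 4 cuts → 5 fragments:
  1–36 → 36 bp
  37–73 → 37 bp
  74–102 → 29 bp
  103–137 → 35 bp
  138–171 → 34 bp
Sorted largest to smallest: 37, 36, 35, 34, 29 bp.

37, 36, 35, 34, 29 bp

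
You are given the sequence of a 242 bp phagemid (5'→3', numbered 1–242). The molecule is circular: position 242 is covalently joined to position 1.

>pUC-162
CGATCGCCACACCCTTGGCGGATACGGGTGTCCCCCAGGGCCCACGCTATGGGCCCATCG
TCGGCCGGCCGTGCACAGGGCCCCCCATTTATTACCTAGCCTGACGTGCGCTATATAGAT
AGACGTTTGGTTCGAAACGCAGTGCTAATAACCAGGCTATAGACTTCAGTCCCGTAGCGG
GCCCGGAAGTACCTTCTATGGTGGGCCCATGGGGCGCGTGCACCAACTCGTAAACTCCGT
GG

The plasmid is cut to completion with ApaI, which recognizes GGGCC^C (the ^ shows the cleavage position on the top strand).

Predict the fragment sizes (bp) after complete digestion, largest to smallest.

101, 77, 27, 24, 13 bp

ApaI sites (GGGCCC) start at positions 38, 51, 78, 179, 203.
ApaI cuts after base 5 of each site (before the last base), so after positions 42, 55, 82, 183, 207.
Circular molecule, 5 cuts → 5 fragments:
  43–55 → 13 bp
  56–82 → 27 bp
  83–183 → 101 bp
  184–207 → 24 bp
  208–242 then 1–42 → 35 + 42 = 77 bp
Sorted largest to smallest: 101, 77, 27, 24, 13 bp.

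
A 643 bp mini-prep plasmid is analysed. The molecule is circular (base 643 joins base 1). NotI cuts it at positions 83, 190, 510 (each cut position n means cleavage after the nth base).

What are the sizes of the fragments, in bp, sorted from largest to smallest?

320, 216, 107 bp

Circular molecule, 3 cuts → 3 fragments:
  190 − 83 = 107 bp
  510 − 190 = 320 bp
  wrap: 643 − 510 + 83 = 216 bp
Sorted largest to smallest: 320, 216, 107 bp.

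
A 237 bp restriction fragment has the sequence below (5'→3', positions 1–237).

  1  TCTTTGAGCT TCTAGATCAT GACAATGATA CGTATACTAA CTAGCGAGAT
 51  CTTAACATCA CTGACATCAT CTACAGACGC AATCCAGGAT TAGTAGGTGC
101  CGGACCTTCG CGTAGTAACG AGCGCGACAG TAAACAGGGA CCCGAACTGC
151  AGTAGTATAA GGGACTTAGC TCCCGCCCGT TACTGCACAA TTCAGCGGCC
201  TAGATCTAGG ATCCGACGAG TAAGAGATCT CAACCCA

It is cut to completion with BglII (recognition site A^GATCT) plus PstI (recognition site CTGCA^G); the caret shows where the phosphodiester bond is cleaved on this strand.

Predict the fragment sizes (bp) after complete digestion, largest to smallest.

104, 51, 47, 23, 12 bp

BglII sites (AGATCT) start at positions 47, 202, 225.
BglII cuts after the first base of each site, so after positions 47, 202, 225.
The PstI site (CTGCAG) starts at position 147.
PstI cuts after base 5 of each site (before the last base), so after position 151.
Combined cut positions: 47, 151, 202, 225.
Linear molecule, 4 cuts → 5 fragments:
  1–47 → 47 bp
  48–151 → 104 bp
  152–202 → 51 bp
  203–225 → 23 bp
  226–237 → 12 bp
Sorted largest to smallest: 104, 51, 47, 23, 12 bp.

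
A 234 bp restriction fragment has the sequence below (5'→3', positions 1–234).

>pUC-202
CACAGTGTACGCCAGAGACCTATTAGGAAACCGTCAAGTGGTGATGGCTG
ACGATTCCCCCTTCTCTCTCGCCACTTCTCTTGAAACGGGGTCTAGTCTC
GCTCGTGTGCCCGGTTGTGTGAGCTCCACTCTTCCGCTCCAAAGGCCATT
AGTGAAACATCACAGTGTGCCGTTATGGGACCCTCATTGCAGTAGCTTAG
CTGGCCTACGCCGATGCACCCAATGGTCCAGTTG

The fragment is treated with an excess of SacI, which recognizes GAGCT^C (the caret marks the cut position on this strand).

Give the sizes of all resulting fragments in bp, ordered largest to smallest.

125, 109 bp

The SacI site (GAGCTC) starts at position 121.
SacI cuts after base 5 of each site (before the last base), so after position 125.
Linear molecule, 1 cut → 2 fragments:
  1–125 → 125 bp
  126–234 → 109 bp
Sorted largest to smallest: 125, 109 bp.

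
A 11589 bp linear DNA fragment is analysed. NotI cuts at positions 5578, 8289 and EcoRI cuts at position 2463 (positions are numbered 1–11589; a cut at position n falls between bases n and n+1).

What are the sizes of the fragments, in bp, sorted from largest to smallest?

Combined cut positions (sorted): 2463, 5578, 8289.
Linear molecule, 3 cuts → 4 fragments:
  2463 − 0 = 2463 bp
  5578 − 2463 = 3115 bp
  8289 − 5578 = 2711 bp
  11589 − 8289 = 3300 bp
Sorted largest to smallest: 3300, 3115, 2711, 2463 bp.

3300, 3115, 2711, 2463 bp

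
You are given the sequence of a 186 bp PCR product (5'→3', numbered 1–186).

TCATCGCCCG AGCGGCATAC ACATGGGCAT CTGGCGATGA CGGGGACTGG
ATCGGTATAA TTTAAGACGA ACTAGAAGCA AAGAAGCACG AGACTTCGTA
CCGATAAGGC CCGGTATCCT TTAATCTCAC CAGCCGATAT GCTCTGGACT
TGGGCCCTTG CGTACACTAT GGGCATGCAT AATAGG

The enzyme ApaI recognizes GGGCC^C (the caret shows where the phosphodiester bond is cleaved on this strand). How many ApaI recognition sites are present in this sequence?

GGGCCC occurs starting at position 152.
ApaI cuts at 1 site.

1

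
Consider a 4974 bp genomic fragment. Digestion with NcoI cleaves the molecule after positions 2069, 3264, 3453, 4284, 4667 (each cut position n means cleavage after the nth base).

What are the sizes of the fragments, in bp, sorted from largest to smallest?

2069, 1195, 831, 383, 307, 189 bp

Linear molecule, 5 cuts → 6 fragments:
  2069 − 0 = 2069 bp
  3264 − 2069 = 1195 bp
  3453 − 3264 = 189 bp
  4284 − 3453 = 831 bp
  4667 − 4284 = 383 bp
  4974 − 4667 = 307 bp
Sorted largest to smallest: 2069, 1195, 831, 383, 307, 189 bp.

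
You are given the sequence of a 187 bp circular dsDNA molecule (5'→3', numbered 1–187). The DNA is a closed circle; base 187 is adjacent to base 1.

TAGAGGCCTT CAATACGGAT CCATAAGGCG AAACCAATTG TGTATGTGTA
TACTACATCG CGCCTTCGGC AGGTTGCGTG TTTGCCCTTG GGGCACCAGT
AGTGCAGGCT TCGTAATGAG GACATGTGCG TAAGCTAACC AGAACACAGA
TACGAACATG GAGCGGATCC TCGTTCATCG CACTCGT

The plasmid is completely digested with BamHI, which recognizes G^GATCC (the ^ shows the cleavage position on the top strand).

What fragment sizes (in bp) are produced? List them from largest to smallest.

148, 39 bp

BamHI sites (GGATCC) start at positions 17, 165.
BamHI cuts after the first base of each site, so after positions 17, 165.
Circular molecule, 2 cuts → 2 fragments:
  18–165 → 148 bp
  166–187 then 1–17 → 22 + 17 = 39 bp
Sorted largest to smallest: 148, 39 bp.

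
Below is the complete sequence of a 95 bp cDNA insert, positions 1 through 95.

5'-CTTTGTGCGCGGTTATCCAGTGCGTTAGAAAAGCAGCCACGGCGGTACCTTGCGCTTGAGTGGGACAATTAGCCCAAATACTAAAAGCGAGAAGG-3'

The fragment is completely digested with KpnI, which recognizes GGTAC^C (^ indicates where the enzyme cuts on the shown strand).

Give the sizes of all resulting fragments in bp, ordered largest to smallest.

48, 47 bp

The KpnI site (GGTACC) starts at position 44.
KpnI cuts after base 5 of each site (before the last base), so after position 48.
Linear molecule, 1 cut → 2 fragments:
  1–48 → 48 bp
  49–95 → 47 bp
Sorted largest to smallest: 48, 47 bp.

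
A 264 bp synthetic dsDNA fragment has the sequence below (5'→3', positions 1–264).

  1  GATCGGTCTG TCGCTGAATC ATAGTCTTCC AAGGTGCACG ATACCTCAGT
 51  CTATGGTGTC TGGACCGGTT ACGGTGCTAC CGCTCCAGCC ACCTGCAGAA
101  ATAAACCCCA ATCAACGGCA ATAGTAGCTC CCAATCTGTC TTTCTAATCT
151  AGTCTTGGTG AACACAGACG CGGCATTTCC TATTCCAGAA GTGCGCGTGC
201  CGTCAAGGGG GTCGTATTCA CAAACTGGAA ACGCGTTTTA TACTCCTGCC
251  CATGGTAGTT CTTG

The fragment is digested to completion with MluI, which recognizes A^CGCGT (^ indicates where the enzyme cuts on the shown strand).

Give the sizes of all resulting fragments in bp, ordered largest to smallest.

231, 33 bp

The MluI site (ACGCGT) starts at position 231.
MluI cuts after the first base of each site, so after position 231.
Linear molecule, 1 cut → 2 fragments:
  1–231 → 231 bp
  232–264 → 33 bp
Sorted largest to smallest: 231, 33 bp.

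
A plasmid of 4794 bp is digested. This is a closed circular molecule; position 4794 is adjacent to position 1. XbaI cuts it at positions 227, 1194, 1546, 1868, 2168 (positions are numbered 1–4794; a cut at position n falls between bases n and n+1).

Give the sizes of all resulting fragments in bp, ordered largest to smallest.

2853, 967, 352, 322, 300 bp

Circular molecule, 5 cuts → 5 fragments:
  1194 − 227 = 967 bp
  1546 − 1194 = 352 bp
  1868 − 1546 = 322 bp
  2168 − 1868 = 300 bp
  wrap: 4794 − 2168 + 227 = 2853 bp
Sorted largest to smallest: 2853, 967, 352, 322, 300 bp.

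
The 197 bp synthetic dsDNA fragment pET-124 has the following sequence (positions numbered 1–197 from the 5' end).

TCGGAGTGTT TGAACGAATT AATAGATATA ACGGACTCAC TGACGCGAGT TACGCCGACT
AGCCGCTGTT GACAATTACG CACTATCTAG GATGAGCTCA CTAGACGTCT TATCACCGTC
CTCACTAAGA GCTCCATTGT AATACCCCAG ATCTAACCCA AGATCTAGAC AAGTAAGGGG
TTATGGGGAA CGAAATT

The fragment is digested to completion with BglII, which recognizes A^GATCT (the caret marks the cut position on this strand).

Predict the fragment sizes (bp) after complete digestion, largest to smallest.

BglII sites (AGATCT) start at positions 149, 161.
BglII cuts after the first base of each site, so after positions 149, 161.
Linear molecule, 2 cuts → 3 fragments:
  1–149 → 149 bp
  150–161 → 12 bp
  162–197 → 36 bp
Sorted largest to smallest: 149, 36, 12 bp.

149, 36, 12 bp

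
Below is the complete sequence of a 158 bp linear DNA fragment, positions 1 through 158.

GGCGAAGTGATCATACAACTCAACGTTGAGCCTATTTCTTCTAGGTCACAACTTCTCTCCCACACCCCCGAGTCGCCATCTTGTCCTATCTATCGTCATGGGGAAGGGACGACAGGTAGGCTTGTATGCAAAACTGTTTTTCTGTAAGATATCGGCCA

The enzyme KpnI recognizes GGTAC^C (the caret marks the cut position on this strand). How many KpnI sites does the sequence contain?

0

No occurrence of GGTACC is present in the sequence.
KpnI does not cut: 0 sites.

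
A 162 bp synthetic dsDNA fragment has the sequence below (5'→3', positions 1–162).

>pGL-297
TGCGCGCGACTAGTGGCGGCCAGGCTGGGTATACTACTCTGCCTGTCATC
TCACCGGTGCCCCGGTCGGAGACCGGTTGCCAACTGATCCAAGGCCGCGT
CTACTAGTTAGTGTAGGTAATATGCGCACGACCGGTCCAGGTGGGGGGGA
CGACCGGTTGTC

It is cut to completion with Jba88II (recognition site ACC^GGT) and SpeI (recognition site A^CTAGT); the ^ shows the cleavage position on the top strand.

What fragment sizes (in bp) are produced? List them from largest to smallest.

46, 30, 29, 22, 19, 9, 7 bp

Jba88II sites (ACCGGT) start at positions 53, 72, 131, 153.
Jba88II cuts after base 3 of each site, so after positions 55, 74, 133, 155.
SpeI sites (ACTAGT) start at positions 9, 103.
SpeI cuts after the first base of each site, so after positions 9, 103.
Combined cut positions: 9, 55, 74, 103, 133, 155.
Linear molecule, 6 cuts → 7 fragments:
  1–9 → 9 bp
  10–55 → 46 bp
  56–74 → 19 bp
  75–103 → 29 bp
  104–133 → 30 bp
  134–155 → 22 bp
  156–162 → 7 bp
Sorted largest to smallest: 46, 30, 29, 22, 19, 9, 7 bp.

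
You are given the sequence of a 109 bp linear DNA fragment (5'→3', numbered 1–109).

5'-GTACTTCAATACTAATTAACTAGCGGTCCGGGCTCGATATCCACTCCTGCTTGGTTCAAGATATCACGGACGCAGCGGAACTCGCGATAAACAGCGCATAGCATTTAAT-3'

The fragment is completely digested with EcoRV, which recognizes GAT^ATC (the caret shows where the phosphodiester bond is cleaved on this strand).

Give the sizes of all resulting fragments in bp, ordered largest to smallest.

47, 38, 24 bp

EcoRV sites (GATATC) start at positions 36, 60.
EcoRV cuts after base 3 of each site, so after positions 38, 62.
Linear molecule, 2 cuts → 3 fragments:
  1–38 → 38 bp
  39–62 → 24 bp
  63–109 → 47 bp
Sorted largest to smallest: 47, 38, 24 bp.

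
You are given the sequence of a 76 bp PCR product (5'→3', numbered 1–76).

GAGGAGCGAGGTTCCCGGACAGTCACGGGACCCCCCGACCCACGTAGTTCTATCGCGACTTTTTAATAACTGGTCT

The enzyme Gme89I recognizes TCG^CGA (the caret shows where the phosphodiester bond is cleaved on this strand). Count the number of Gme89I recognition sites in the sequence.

TCGCGA occurs starting at position 53.
Gme89I cuts at 1 site.

1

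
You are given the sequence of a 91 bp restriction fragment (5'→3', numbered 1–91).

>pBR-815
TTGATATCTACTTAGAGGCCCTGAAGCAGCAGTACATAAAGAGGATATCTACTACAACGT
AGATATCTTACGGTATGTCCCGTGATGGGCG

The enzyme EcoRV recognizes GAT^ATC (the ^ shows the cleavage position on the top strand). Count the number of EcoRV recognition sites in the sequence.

GATATC occurs starting at positions 3, 44, 62.
EcoRV cuts at 3 sites.

3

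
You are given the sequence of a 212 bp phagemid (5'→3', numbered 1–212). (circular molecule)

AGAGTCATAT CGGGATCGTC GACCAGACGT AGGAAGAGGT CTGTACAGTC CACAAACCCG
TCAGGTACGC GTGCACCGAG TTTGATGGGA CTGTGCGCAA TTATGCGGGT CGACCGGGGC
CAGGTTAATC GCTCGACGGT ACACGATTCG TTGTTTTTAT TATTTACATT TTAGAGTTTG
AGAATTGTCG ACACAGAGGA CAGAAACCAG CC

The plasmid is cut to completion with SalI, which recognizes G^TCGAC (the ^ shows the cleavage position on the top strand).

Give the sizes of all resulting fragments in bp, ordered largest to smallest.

SalI sites (GTCGAC) start at positions 18, 109, 187.
SalI cuts after the first base of each site, so after positions 18, 109, 187.
Circular molecule, 3 cuts → 3 fragments:
  19–109 → 91 bp
  110–187 → 78 bp
  188–212 then 1–18 → 25 + 18 = 43 bp
Sorted largest to smallest: 91, 78, 43 bp.

91, 78, 43 bp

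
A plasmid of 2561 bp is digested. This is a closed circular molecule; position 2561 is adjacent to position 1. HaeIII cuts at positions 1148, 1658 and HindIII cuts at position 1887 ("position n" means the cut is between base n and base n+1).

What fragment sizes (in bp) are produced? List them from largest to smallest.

1822, 510, 229 bp

Combined cut positions (sorted): 1148, 1658, 1887.
Circular molecule, 3 cuts → 3 fragments:
  1658 − 1148 = 510 bp
  1887 − 1658 = 229 bp
  wrap: 2561 − 1887 + 1148 = 1822 bp
Sorted largest to smallest: 1822, 510, 229 bp.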